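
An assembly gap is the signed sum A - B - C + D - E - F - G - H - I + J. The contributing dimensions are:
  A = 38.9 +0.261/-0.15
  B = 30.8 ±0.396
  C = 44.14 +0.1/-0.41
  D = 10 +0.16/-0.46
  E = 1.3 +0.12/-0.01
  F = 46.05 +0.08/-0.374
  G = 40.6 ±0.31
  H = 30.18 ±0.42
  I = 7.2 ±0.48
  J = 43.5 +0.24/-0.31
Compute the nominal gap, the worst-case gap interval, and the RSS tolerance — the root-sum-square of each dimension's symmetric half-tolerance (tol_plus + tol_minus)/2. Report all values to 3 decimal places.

Stack each dimension's contribution:
  +A: nom +38.900 → Σnom=38.900; wc +0.261/-0.150 → slack +0.261/-0.150; half-tol=0.206, Σhalf²=0.042230
  -B: nom -30.800 → Σnom=8.100; wc +0.396/-0.396 → slack +0.657/-0.546; half-tol=0.396, Σhalf²=0.199046
  -C: nom -44.140 → Σnom=-36.040; wc +0.410/-0.100 → slack +1.067/-0.646; half-tol=0.255, Σhalf²=0.264071
  +D: nom +10.000 → Σnom=-26.040; wc +0.160/-0.460 → slack +1.227/-1.106; half-tol=0.310, Σhalf²=0.360171
  -E: nom -1.300 → Σnom=-27.340; wc +0.010/-0.120 → slack +1.237/-1.226; half-tol=0.065, Σhalf²=0.364396
  -F: nom -46.050 → Σnom=-73.390; wc +0.374/-0.080 → slack +1.611/-1.306; half-tol=0.227, Σhalf²=0.415925
  -G: nom -40.600 → Σnom=-113.990; wc +0.310/-0.310 → slack +1.921/-1.616; half-tol=0.310, Σhalf²=0.512025
  -H: nom -30.180 → Σnom=-144.170; wc +0.420/-0.420 → slack +2.341/-2.036; half-tol=0.420, Σhalf²=0.688425
  -I: nom -7.200 → Σnom=-151.370; wc +0.480/-0.480 → slack +2.821/-2.516; half-tol=0.480, Σhalf²=0.918825
  +J: nom +43.500 → Σnom=-107.870; wc +0.240/-0.310 → slack +3.061/-2.826; half-tol=0.275, Σhalf²=0.994450
Nominal = -107.870. Worst-case = [-107.870 - 2.826, -107.870 + 3.061] = [-110.696, -104.809]. RSS = √0.994450 = 0.997.

nominal=-107.870 wc=[-110.696,-104.809] rss=0.997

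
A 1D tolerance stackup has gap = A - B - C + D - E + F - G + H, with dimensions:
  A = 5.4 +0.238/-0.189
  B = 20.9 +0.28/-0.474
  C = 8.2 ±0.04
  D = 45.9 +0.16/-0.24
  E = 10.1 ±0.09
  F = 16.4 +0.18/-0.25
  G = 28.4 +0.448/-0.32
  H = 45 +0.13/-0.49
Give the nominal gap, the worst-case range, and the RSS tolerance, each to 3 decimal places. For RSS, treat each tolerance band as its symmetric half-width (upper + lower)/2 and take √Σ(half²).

Stack each dimension's contribution:
  +A: nom +5.400 → Σnom=5.400; wc +0.238/-0.189 → slack +0.238/-0.189; half-tol=0.213, Σhalf²=0.045582
  -B: nom -20.900 → Σnom=-15.500; wc +0.474/-0.280 → slack +0.712/-0.469; half-tol=0.377, Σhalf²=0.187711
  -C: nom -8.200 → Σnom=-23.700; wc +0.040/-0.040 → slack +0.752/-0.509; half-tol=0.040, Σhalf²=0.189311
  +D: nom +45.900 → Σnom=22.200; wc +0.160/-0.240 → slack +0.912/-0.749; half-tol=0.200, Σhalf²=0.229311
  -E: nom -10.100 → Σnom=12.100; wc +0.090/-0.090 → slack +1.002/-0.839; half-tol=0.090, Σhalf²=0.237411
  +F: nom +16.400 → Σnom=28.500; wc +0.180/-0.250 → slack +1.182/-1.089; half-tol=0.215, Σhalf²=0.283636
  -G: nom -28.400 → Σnom=0.100; wc +0.320/-0.448 → slack +1.502/-1.537; half-tol=0.384, Σhalf²=0.431092
  +H: nom +45.000 → Σnom=45.100; wc +0.130/-0.490 → slack +1.632/-2.027; half-tol=0.310, Σhalf²=0.527192
Nominal = 45.100. Worst-case = [45.100 - 2.027, 45.100 + 1.632] = [43.073, 46.732]. RSS = √0.527192 = 0.726.

nominal=45.100 wc=[43.073,46.732] rss=0.726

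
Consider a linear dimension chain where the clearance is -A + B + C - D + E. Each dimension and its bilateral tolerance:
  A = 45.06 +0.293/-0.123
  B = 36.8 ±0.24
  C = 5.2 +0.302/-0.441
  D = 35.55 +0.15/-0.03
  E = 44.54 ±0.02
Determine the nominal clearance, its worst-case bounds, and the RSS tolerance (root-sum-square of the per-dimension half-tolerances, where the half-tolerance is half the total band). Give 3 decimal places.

Stack each dimension's contribution:
  -A: nom -45.060 → Σnom=-45.060; wc +0.123/-0.293 → slack +0.123/-0.293; half-tol=0.208, Σhalf²=0.043264
  +B: nom +36.800 → Σnom=-8.260; wc +0.240/-0.240 → slack +0.363/-0.533; half-tol=0.240, Σhalf²=0.100864
  +C: nom +5.200 → Σnom=-3.060; wc +0.302/-0.441 → slack +0.665/-0.974; half-tol=0.371, Σhalf²=0.238876
  -D: nom -35.550 → Σnom=-38.610; wc +0.030/-0.150 → slack +0.695/-1.124; half-tol=0.090, Σhalf²=0.246976
  +E: nom +44.540 → Σnom=5.930; wc +0.020/-0.020 → slack +0.715/-1.144; half-tol=0.020, Σhalf²=0.247376
Nominal = 5.930. Worst-case = [5.930 - 1.144, 5.930 + 0.715] = [4.786, 6.645]. RSS = √0.247376 = 0.497.

nominal=5.930 wc=[4.786,6.645] rss=0.497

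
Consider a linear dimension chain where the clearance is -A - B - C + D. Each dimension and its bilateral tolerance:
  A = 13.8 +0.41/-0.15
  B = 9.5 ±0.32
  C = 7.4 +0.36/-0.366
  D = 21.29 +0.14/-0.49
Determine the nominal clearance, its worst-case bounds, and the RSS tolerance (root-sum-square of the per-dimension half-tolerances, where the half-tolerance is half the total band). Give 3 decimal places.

Stack each dimension's contribution:
  -A: nom -13.800 → Σnom=-13.800; wc +0.150/-0.410 → slack +0.150/-0.410; half-tol=0.280, Σhalf²=0.078400
  -B: nom -9.500 → Σnom=-23.300; wc +0.320/-0.320 → slack +0.470/-0.730; half-tol=0.320, Σhalf²=0.180800
  -C: nom -7.400 → Σnom=-30.700; wc +0.366/-0.360 → slack +0.836/-1.090; half-tol=0.363, Σhalf²=0.312569
  +D: nom +21.290 → Σnom=-9.410; wc +0.140/-0.490 → slack +0.976/-1.580; half-tol=0.315, Σhalf²=0.411794
Nominal = -9.410. Worst-case = [-9.410 - 1.580, -9.410 + 0.976] = [-10.990, -8.434]. RSS = √0.411794 = 0.642.

nominal=-9.410 wc=[-10.990,-8.434] rss=0.642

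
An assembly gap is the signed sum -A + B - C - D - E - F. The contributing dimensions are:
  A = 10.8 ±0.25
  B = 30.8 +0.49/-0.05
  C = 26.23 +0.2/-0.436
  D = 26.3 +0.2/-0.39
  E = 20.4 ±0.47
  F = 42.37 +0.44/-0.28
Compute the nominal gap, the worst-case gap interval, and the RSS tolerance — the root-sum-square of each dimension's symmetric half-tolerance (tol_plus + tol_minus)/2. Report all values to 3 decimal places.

nominal=-95.300 wc=[-96.910,-92.984] rss=0.821

Stack each dimension's contribution:
  -A: nom -10.800 → Σnom=-10.800; wc +0.250/-0.250 → slack +0.250/-0.250; half-tol=0.250, Σhalf²=0.062500
  +B: nom +30.800 → Σnom=20.000; wc +0.490/-0.050 → slack +0.740/-0.300; half-tol=0.270, Σhalf²=0.135400
  -C: nom -26.230 → Σnom=-6.230; wc +0.436/-0.200 → slack +1.176/-0.500; half-tol=0.318, Σhalf²=0.236524
  -D: nom -26.300 → Σnom=-32.530; wc +0.390/-0.200 → slack +1.566/-0.700; half-tol=0.295, Σhalf²=0.323549
  -E: nom -20.400 → Σnom=-52.930; wc +0.470/-0.470 → slack +2.036/-1.170; half-tol=0.470, Σhalf²=0.544449
  -F: nom -42.370 → Σnom=-95.300; wc +0.280/-0.440 → slack +2.316/-1.610; half-tol=0.360, Σhalf²=0.674049
Nominal = -95.300. Worst-case = [-95.300 - 1.610, -95.300 + 2.316] = [-96.910, -92.984]. RSS = √0.674049 = 0.821.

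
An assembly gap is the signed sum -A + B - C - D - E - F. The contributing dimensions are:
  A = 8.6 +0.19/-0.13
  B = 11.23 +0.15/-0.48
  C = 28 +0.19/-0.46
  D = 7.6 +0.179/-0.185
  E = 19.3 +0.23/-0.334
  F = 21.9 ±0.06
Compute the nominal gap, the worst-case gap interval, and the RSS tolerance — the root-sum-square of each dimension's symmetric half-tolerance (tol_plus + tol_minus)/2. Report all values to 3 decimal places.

Stack each dimension's contribution:
  -A: nom -8.600 → Σnom=-8.600; wc +0.130/-0.190 → slack +0.130/-0.190; half-tol=0.160, Σhalf²=0.025600
  +B: nom +11.230 → Σnom=2.630; wc +0.150/-0.480 → slack +0.280/-0.670; half-tol=0.315, Σhalf²=0.124825
  -C: nom -28.000 → Σnom=-25.370; wc +0.460/-0.190 → slack +0.740/-0.860; half-tol=0.325, Σhalf²=0.230450
  -D: nom -7.600 → Σnom=-32.970; wc +0.185/-0.179 → slack +0.925/-1.039; half-tol=0.182, Σhalf²=0.263574
  -E: nom -19.300 → Σnom=-52.270; wc +0.334/-0.230 → slack +1.259/-1.269; half-tol=0.282, Σhalf²=0.343098
  -F: nom -21.900 → Σnom=-74.170; wc +0.060/-0.060 → slack +1.319/-1.329; half-tol=0.060, Σhalf²=0.346698
Nominal = -74.170. Worst-case = [-74.170 - 1.329, -74.170 + 1.319] = [-75.499, -72.851]. RSS = √0.346698 = 0.589.

nominal=-74.170 wc=[-75.499,-72.851] rss=0.589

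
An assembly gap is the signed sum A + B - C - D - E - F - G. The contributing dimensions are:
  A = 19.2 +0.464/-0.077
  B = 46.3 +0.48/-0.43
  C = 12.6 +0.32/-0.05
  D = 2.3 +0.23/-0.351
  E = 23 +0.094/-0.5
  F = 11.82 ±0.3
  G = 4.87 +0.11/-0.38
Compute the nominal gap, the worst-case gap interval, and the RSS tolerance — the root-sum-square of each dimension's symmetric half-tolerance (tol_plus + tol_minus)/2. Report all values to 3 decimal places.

nominal=10.910 wc=[9.349,13.435] rss=0.798

Stack each dimension's contribution:
  +A: nom +19.200 → Σnom=19.200; wc +0.464/-0.077 → slack +0.464/-0.077; half-tol=0.271, Σhalf²=0.073170
  +B: nom +46.300 → Σnom=65.500; wc +0.480/-0.430 → slack +0.944/-0.507; half-tol=0.455, Σhalf²=0.280195
  -C: nom -12.600 → Σnom=52.900; wc +0.050/-0.320 → slack +0.994/-0.827; half-tol=0.185, Σhalf²=0.314420
  -D: nom -2.300 → Σnom=50.600; wc +0.351/-0.230 → slack +1.345/-1.057; half-tol=0.290, Σhalf²=0.398810
  -E: nom -23.000 → Σnom=27.600; wc +0.500/-0.094 → slack +1.845/-1.151; half-tol=0.297, Σhalf²=0.487019
  -F: nom -11.820 → Σnom=15.780; wc +0.300/-0.300 → slack +2.145/-1.451; half-tol=0.300, Σhalf²=0.577019
  -G: nom -4.870 → Σnom=10.910; wc +0.380/-0.110 → slack +2.525/-1.561; half-tol=0.245, Σhalf²=0.637044
Nominal = 10.910. Worst-case = [10.910 - 1.561, 10.910 + 2.525] = [9.349, 13.435]. RSS = √0.637044 = 0.798.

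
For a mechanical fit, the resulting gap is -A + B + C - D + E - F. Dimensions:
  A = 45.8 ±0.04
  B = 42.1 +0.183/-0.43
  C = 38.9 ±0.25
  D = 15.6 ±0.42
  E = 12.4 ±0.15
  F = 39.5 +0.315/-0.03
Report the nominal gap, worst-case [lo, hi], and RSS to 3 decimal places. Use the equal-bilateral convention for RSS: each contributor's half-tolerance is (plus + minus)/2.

Stack each dimension's contribution:
  -A: nom -45.800 → Σnom=-45.800; wc +0.040/-0.040 → slack +0.040/-0.040; half-tol=0.040, Σhalf²=0.001600
  +B: nom +42.100 → Σnom=-3.700; wc +0.183/-0.430 → slack +0.223/-0.470; half-tol=0.306, Σhalf²=0.095542
  +C: nom +38.900 → Σnom=35.200; wc +0.250/-0.250 → slack +0.473/-0.720; half-tol=0.250, Σhalf²=0.158042
  -D: nom -15.600 → Σnom=19.600; wc +0.420/-0.420 → slack +0.893/-1.140; half-tol=0.420, Σhalf²=0.334442
  +E: nom +12.400 → Σnom=32.000; wc +0.150/-0.150 → slack +1.043/-1.290; half-tol=0.150, Σhalf²=0.356942
  -F: nom -39.500 → Σnom=-7.500; wc +0.030/-0.315 → slack +1.073/-1.605; half-tol=0.172, Σhalf²=0.386698
Nominal = -7.500. Worst-case = [-7.500 - 1.605, -7.500 + 1.073] = [-9.105, -6.427]. RSS = √0.386698 = 0.622.

nominal=-7.500 wc=[-9.105,-6.427] rss=0.622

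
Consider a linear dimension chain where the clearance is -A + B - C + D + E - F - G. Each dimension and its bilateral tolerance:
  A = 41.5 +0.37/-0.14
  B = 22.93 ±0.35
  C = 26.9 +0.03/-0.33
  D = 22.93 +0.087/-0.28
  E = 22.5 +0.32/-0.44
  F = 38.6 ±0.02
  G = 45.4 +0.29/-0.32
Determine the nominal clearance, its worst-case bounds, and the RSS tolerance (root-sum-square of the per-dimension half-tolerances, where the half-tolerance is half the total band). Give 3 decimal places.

nominal=-84.040 wc=[-85.820,-82.473] rss=0.701

Stack each dimension's contribution:
  -A: nom -41.500 → Σnom=-41.500; wc +0.140/-0.370 → slack +0.140/-0.370; half-tol=0.255, Σhalf²=0.065025
  +B: nom +22.930 → Σnom=-18.570; wc +0.350/-0.350 → slack +0.490/-0.720; half-tol=0.350, Σhalf²=0.187525
  -C: nom -26.900 → Σnom=-45.470; wc +0.330/-0.030 → slack +0.820/-0.750; half-tol=0.180, Σhalf²=0.219925
  +D: nom +22.930 → Σnom=-22.540; wc +0.087/-0.280 → slack +0.907/-1.030; half-tol=0.183, Σhalf²=0.253597
  +E: nom +22.500 → Σnom=-0.040; wc +0.320/-0.440 → slack +1.227/-1.470; half-tol=0.380, Σhalf²=0.397997
  -F: nom -38.600 → Σnom=-38.640; wc +0.020/-0.020 → slack +1.247/-1.490; half-tol=0.020, Σhalf²=0.398397
  -G: nom -45.400 → Σnom=-84.040; wc +0.320/-0.290 → slack +1.567/-1.780; half-tol=0.305, Σhalf²=0.491422
Nominal = -84.040. Worst-case = [-84.040 - 1.780, -84.040 + 1.567] = [-85.820, -82.473]. RSS = √0.491422 = 0.701.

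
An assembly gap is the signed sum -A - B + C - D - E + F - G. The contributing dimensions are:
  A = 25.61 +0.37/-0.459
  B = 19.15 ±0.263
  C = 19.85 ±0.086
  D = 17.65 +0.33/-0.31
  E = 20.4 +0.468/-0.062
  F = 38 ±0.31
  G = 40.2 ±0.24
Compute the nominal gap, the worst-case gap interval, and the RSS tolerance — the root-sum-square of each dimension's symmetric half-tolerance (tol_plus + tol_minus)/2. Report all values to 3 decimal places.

Stack each dimension's contribution:
  -A: nom -25.610 → Σnom=-25.610; wc +0.459/-0.370 → slack +0.459/-0.370; half-tol=0.414, Σhalf²=0.171810
  -B: nom -19.150 → Σnom=-44.760; wc +0.263/-0.263 → slack +0.722/-0.633; half-tol=0.263, Σhalf²=0.240979
  +C: nom +19.850 → Σnom=-24.910; wc +0.086/-0.086 → slack +0.808/-0.719; half-tol=0.086, Σhalf²=0.248375
  -D: nom -17.650 → Σnom=-42.560; wc +0.310/-0.330 → slack +1.118/-1.049; half-tol=0.320, Σhalf²=0.350775
  -E: nom -20.400 → Σnom=-62.960; wc +0.062/-0.468 → slack +1.180/-1.517; half-tol=0.265, Σhalf²=0.421000
  +F: nom +38.000 → Σnom=-24.960; wc +0.310/-0.310 → slack +1.490/-1.827; half-tol=0.310, Σhalf²=0.517100
  -G: nom -40.200 → Σnom=-65.160; wc +0.240/-0.240 → slack +1.730/-2.067; half-tol=0.240, Σhalf²=0.574700
Nominal = -65.160. Worst-case = [-65.160 - 2.067, -65.160 + 1.730] = [-67.227, -63.430]. RSS = √0.574700 = 0.758.

nominal=-65.160 wc=[-67.227,-63.430] rss=0.758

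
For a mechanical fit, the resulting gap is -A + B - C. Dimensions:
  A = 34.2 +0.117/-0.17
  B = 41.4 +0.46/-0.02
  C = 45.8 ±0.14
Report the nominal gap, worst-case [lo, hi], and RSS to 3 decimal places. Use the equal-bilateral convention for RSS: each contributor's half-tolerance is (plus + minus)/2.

Stack each dimension's contribution:
  -A: nom -34.200 → Σnom=-34.200; wc +0.170/-0.117 → slack +0.170/-0.117; half-tol=0.144, Σhalf²=0.020592
  +B: nom +41.400 → Σnom=7.200; wc +0.460/-0.020 → slack +0.630/-0.137; half-tol=0.240, Σhalf²=0.078192
  -C: nom -45.800 → Σnom=-38.600; wc +0.140/-0.140 → slack +0.770/-0.277; half-tol=0.140, Σhalf²=0.097792
Nominal = -38.600. Worst-case = [-38.600 - 0.277, -38.600 + 0.770] = [-38.877, -37.830]. RSS = √0.097792 = 0.313.

nominal=-38.600 wc=[-38.877,-37.830] rss=0.313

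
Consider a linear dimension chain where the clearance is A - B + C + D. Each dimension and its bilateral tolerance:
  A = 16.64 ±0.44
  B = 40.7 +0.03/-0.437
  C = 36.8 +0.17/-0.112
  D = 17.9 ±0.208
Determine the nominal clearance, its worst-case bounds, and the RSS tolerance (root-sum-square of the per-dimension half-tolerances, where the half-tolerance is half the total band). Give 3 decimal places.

Stack each dimension's contribution:
  +A: nom +16.640 → Σnom=16.640; wc +0.440/-0.440 → slack +0.440/-0.440; half-tol=0.440, Σhalf²=0.193600
  -B: nom -40.700 → Σnom=-24.060; wc +0.437/-0.030 → slack +0.877/-0.470; half-tol=0.233, Σhalf²=0.248122
  +C: nom +36.800 → Σnom=12.740; wc +0.170/-0.112 → slack +1.047/-0.582; half-tol=0.141, Σhalf²=0.268003
  +D: nom +17.900 → Σnom=30.640; wc +0.208/-0.208 → slack +1.255/-0.790; half-tol=0.208, Σhalf²=0.311267
Nominal = 30.640. Worst-case = [30.640 - 0.790, 30.640 + 1.255] = [29.850, 31.895]. RSS = √0.311267 = 0.558.

nominal=30.640 wc=[29.850,31.895] rss=0.558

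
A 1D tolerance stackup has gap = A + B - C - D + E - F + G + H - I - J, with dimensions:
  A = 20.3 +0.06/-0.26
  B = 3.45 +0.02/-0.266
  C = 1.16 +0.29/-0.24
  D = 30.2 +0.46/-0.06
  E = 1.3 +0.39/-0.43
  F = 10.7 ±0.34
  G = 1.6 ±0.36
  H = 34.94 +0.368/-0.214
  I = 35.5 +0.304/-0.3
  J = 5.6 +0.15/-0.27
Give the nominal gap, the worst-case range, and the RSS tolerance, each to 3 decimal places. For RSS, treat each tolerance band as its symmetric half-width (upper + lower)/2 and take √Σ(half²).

Stack each dimension's contribution:
  +A: nom +20.300 → Σnom=20.300; wc +0.060/-0.260 → slack +0.060/-0.260; half-tol=0.160, Σhalf²=0.025600
  +B: nom +3.450 → Σnom=23.750; wc +0.020/-0.266 → slack +0.080/-0.526; half-tol=0.143, Σhalf²=0.046049
  -C: nom -1.160 → Σnom=22.590; wc +0.240/-0.290 → slack +0.320/-0.816; half-tol=0.265, Σhalf²=0.116274
  -D: nom -30.200 → Σnom=-7.610; wc +0.060/-0.460 → slack +0.380/-1.276; half-tol=0.260, Σhalf²=0.183874
  +E: nom +1.300 → Σnom=-6.310; wc +0.390/-0.430 → slack +0.770/-1.706; half-tol=0.410, Σhalf²=0.351974
  -F: nom -10.700 → Σnom=-17.010; wc +0.340/-0.340 → slack +1.110/-2.046; half-tol=0.340, Σhalf²=0.467574
  +G: nom +1.600 → Σnom=-15.410; wc +0.360/-0.360 → slack +1.470/-2.406; half-tol=0.360, Σhalf²=0.597174
  +H: nom +34.940 → Σnom=19.530; wc +0.368/-0.214 → slack +1.838/-2.620; half-tol=0.291, Σhalf²=0.681855
  -I: nom -35.500 → Σnom=-15.970; wc +0.300/-0.304 → slack +2.138/-2.924; half-tol=0.302, Σhalf²=0.773059
  -J: nom -5.600 → Σnom=-21.570; wc +0.270/-0.150 → slack +2.408/-3.074; half-tol=0.210, Σhalf²=0.817159
Nominal = -21.570. Worst-case = [-21.570 - 3.074, -21.570 + 2.408] = [-24.644, -19.162]. RSS = √0.817159 = 0.904.

nominal=-21.570 wc=[-24.644,-19.162] rss=0.904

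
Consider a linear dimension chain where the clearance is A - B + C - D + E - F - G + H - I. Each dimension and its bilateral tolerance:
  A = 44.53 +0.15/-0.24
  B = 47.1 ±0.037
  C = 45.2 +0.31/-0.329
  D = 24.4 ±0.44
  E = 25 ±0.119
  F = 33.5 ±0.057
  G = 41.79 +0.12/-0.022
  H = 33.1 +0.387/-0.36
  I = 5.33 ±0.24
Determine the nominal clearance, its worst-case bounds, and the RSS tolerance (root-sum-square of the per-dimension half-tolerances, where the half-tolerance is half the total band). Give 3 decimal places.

nominal=-4.290 wc=[-6.232,-2.528] rss=0.745

Stack each dimension's contribution:
  +A: nom +44.530 → Σnom=44.530; wc +0.150/-0.240 → slack +0.150/-0.240; half-tol=0.195, Σhalf²=0.038025
  -B: nom -47.100 → Σnom=-2.570; wc +0.037/-0.037 → slack +0.187/-0.277; half-tol=0.037, Σhalf²=0.039394
  +C: nom +45.200 → Σnom=42.630; wc +0.310/-0.329 → slack +0.497/-0.606; half-tol=0.320, Σhalf²=0.141474
  -D: nom -24.400 → Σnom=18.230; wc +0.440/-0.440 → slack +0.937/-1.046; half-tol=0.440, Σhalf²=0.335074
  +E: nom +25.000 → Σnom=43.230; wc +0.119/-0.119 → slack +1.056/-1.165; half-tol=0.119, Σhalf²=0.349235
  -F: nom -33.500 → Σnom=9.730; wc +0.057/-0.057 → slack +1.113/-1.222; half-tol=0.057, Σhalf²=0.352484
  -G: nom -41.790 → Σnom=-32.060; wc +0.022/-0.120 → slack +1.135/-1.342; half-tol=0.071, Σhalf²=0.357525
  +H: nom +33.100 → Σnom=1.040; wc +0.387/-0.360 → slack +1.522/-1.702; half-tol=0.373, Σhalf²=0.497028
  -I: nom -5.330 → Σnom=-4.290; wc +0.240/-0.240 → slack +1.762/-1.942; half-tol=0.240, Σhalf²=0.554628
Nominal = -4.290. Worst-case = [-4.290 - 1.942, -4.290 + 1.762] = [-6.232, -2.528]. RSS = √0.554628 = 0.745.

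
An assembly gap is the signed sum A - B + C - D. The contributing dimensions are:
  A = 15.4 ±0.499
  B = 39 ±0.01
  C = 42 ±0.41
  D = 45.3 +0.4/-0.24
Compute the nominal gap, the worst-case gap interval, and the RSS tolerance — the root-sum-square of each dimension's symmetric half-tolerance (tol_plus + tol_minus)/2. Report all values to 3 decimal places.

nominal=-26.900 wc=[-28.219,-25.741] rss=0.721

Stack each dimension's contribution:
  +A: nom +15.400 → Σnom=15.400; wc +0.499/-0.499 → slack +0.499/-0.499; half-tol=0.499, Σhalf²=0.249001
  -B: nom -39.000 → Σnom=-23.600; wc +0.010/-0.010 → slack +0.509/-0.509; half-tol=0.010, Σhalf²=0.249101
  +C: nom +42.000 → Σnom=18.400; wc +0.410/-0.410 → slack +0.919/-0.919; half-tol=0.410, Σhalf²=0.417201
  -D: nom -45.300 → Σnom=-26.900; wc +0.240/-0.400 → slack +1.159/-1.319; half-tol=0.320, Σhalf²=0.519601
Nominal = -26.900. Worst-case = [-26.900 - 1.319, -26.900 + 1.159] = [-28.219, -25.741]. RSS = √0.519601 = 0.721.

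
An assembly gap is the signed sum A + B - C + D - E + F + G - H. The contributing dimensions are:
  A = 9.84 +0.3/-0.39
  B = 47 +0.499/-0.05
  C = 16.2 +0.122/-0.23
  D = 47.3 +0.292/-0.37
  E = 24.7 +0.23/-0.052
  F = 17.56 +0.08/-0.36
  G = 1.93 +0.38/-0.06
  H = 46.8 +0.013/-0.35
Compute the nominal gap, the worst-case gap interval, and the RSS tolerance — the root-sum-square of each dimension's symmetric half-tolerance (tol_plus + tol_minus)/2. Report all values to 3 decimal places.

Stack each dimension's contribution:
  +A: nom +9.840 → Σnom=9.840; wc +0.300/-0.390 → slack +0.300/-0.390; half-tol=0.345, Σhalf²=0.119025
  +B: nom +47.000 → Σnom=56.840; wc +0.499/-0.050 → slack +0.799/-0.440; half-tol=0.275, Σhalf²=0.194375
  -C: nom -16.200 → Σnom=40.640; wc +0.230/-0.122 → slack +1.029/-0.562; half-tol=0.176, Σhalf²=0.225351
  +D: nom +47.300 → Σnom=87.940; wc +0.292/-0.370 → slack +1.321/-0.932; half-tol=0.331, Σhalf²=0.334912
  -E: nom -24.700 → Σnom=63.240; wc +0.052/-0.230 → slack +1.373/-1.162; half-tol=0.141, Σhalf²=0.354793
  +F: nom +17.560 → Σnom=80.800; wc +0.080/-0.360 → slack +1.453/-1.522; half-tol=0.220, Σhalf²=0.403193
  +G: nom +1.930 → Σnom=82.730; wc +0.380/-0.060 → slack +1.833/-1.582; half-tol=0.220, Σhalf²=0.451593
  -H: nom -46.800 → Σnom=35.930; wc +0.350/-0.013 → slack +2.183/-1.595; half-tol=0.181, Σhalf²=0.484535
Nominal = 35.930. Worst-case = [35.930 - 1.595, 35.930 + 2.183] = [34.335, 38.113]. RSS = √0.484535 = 0.696.

nominal=35.930 wc=[34.335,38.113] rss=0.696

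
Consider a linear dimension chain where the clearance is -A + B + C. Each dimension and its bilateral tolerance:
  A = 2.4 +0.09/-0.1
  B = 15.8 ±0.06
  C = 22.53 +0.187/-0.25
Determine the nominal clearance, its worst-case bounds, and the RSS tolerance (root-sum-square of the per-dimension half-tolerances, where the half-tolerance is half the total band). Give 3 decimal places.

nominal=35.930 wc=[35.530,36.277] rss=0.246

Stack each dimension's contribution:
  -A: nom -2.400 → Σnom=-2.400; wc +0.100/-0.090 → slack +0.100/-0.090; half-tol=0.095, Σhalf²=0.009025
  +B: nom +15.800 → Σnom=13.400; wc +0.060/-0.060 → slack +0.160/-0.150; half-tol=0.060, Σhalf²=0.012625
  +C: nom +22.530 → Σnom=35.930; wc +0.187/-0.250 → slack +0.347/-0.400; half-tol=0.218, Σhalf²=0.060367
Nominal = 35.930. Worst-case = [35.930 - 0.400, 35.930 + 0.347] = [35.530, 36.277]. RSS = √0.060367 = 0.246.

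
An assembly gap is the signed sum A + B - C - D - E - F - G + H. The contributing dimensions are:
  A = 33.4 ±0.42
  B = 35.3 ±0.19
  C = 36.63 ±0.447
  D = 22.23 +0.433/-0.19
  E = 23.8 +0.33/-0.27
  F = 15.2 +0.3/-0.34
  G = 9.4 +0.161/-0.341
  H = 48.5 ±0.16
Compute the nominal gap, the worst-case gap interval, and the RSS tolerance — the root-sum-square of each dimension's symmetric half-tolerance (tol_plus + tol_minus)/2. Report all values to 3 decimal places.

nominal=9.940 wc=[7.499,12.298] rss=0.889

Stack each dimension's contribution:
  +A: nom +33.400 → Σnom=33.400; wc +0.420/-0.420 → slack +0.420/-0.420; half-tol=0.420, Σhalf²=0.176400
  +B: nom +35.300 → Σnom=68.700; wc +0.190/-0.190 → slack +0.610/-0.610; half-tol=0.190, Σhalf²=0.212500
  -C: nom -36.630 → Σnom=32.070; wc +0.447/-0.447 → slack +1.057/-1.057; half-tol=0.447, Σhalf²=0.412309
  -D: nom -22.230 → Σnom=9.840; wc +0.190/-0.433 → slack +1.247/-1.490; half-tol=0.311, Σhalf²=0.509341
  -E: nom -23.800 → Σnom=-13.960; wc +0.270/-0.330 → slack +1.517/-1.820; half-tol=0.300, Σhalf²=0.599341
  -F: nom -15.200 → Σnom=-29.160; wc +0.340/-0.300 → slack +1.857/-2.120; half-tol=0.320, Σhalf²=0.701741
  -G: nom -9.400 → Σnom=-38.560; wc +0.341/-0.161 → slack +2.198/-2.281; half-tol=0.251, Σhalf²=0.764742
  +H: nom +48.500 → Σnom=9.940; wc +0.160/-0.160 → slack +2.358/-2.441; half-tol=0.160, Σhalf²=0.790342
Nominal = 9.940. Worst-case = [9.940 - 2.441, 9.940 + 2.358] = [7.499, 12.298]. RSS = √0.790342 = 0.889.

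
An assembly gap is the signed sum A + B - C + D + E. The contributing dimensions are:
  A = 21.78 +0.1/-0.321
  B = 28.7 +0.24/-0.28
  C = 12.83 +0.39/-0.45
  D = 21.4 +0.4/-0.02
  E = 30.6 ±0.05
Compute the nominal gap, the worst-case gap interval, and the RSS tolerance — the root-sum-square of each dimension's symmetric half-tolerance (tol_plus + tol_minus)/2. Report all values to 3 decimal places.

nominal=89.650 wc=[88.589,90.890] rss=0.579

Stack each dimension's contribution:
  +A: nom +21.780 → Σnom=21.780; wc +0.100/-0.321 → slack +0.100/-0.321; half-tol=0.211, Σhalf²=0.044310
  +B: nom +28.700 → Σnom=50.480; wc +0.240/-0.280 → slack +0.340/-0.601; half-tol=0.260, Σhalf²=0.111910
  -C: nom -12.830 → Σnom=37.650; wc +0.450/-0.390 → slack +0.790/-0.991; half-tol=0.420, Σhalf²=0.288310
  +D: nom +21.400 → Σnom=59.050; wc +0.400/-0.020 → slack +1.190/-1.011; half-tol=0.210, Σhalf²=0.332410
  +E: nom +30.600 → Σnom=89.650; wc +0.050/-0.050 → slack +1.240/-1.061; half-tol=0.050, Σhalf²=0.334910
Nominal = 89.650. Worst-case = [89.650 - 1.061, 89.650 + 1.240] = [88.589, 90.890]. RSS = √0.334910 = 0.579.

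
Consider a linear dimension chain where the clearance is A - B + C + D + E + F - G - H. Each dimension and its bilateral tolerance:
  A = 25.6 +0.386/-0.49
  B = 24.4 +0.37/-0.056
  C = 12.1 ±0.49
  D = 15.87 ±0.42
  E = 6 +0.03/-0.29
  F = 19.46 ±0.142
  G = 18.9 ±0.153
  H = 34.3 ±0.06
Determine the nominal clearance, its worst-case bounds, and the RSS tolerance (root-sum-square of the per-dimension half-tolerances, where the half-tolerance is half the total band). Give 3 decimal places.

Stack each dimension's contribution:
  +A: nom +25.600 → Σnom=25.600; wc +0.386/-0.490 → slack +0.386/-0.490; half-tol=0.438, Σhalf²=0.191844
  -B: nom -24.400 → Σnom=1.200; wc +0.056/-0.370 → slack +0.442/-0.860; half-tol=0.213, Σhalf²=0.237213
  +C: nom +12.100 → Σnom=13.300; wc +0.490/-0.490 → slack +0.932/-1.350; half-tol=0.490, Σhalf²=0.477313
  +D: nom +15.870 → Σnom=29.170; wc +0.420/-0.420 → slack +1.352/-1.770; half-tol=0.420, Σhalf²=0.653713
  +E: nom +6.000 → Σnom=35.170; wc +0.030/-0.290 → slack +1.382/-2.060; half-tol=0.160, Σhalf²=0.679313
  +F: nom +19.460 → Σnom=54.630; wc +0.142/-0.142 → slack +1.524/-2.202; half-tol=0.142, Σhalf²=0.699477
  -G: nom -18.900 → Σnom=35.730; wc +0.153/-0.153 → slack +1.677/-2.355; half-tol=0.153, Σhalf²=0.722886
  -H: nom -34.300 → Σnom=1.430; wc +0.060/-0.060 → slack +1.737/-2.415; half-tol=0.060, Σhalf²=0.726486
Nominal = 1.430. Worst-case = [1.430 - 2.415, 1.430 + 1.737] = [-0.985, 3.167]. RSS = √0.726486 = 0.852.

nominal=1.430 wc=[-0.985,3.167] rss=0.852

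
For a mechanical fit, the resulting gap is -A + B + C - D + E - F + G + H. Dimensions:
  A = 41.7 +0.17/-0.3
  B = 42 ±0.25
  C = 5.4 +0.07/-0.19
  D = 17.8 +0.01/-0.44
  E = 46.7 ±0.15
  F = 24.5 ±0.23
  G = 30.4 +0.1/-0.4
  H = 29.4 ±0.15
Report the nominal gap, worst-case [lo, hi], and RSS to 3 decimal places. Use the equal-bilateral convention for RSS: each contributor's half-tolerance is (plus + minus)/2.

Stack each dimension's contribution:
  -A: nom -41.700 → Σnom=-41.700; wc +0.300/-0.170 → slack +0.300/-0.170; half-tol=0.235, Σhalf²=0.055225
  +B: nom +42.000 → Σnom=0.300; wc +0.250/-0.250 → slack +0.550/-0.420; half-tol=0.250, Σhalf²=0.117725
  +C: nom +5.400 → Σnom=5.700; wc +0.070/-0.190 → slack +0.620/-0.610; half-tol=0.130, Σhalf²=0.134625
  -D: nom -17.800 → Σnom=-12.100; wc +0.440/-0.010 → slack +1.060/-0.620; half-tol=0.225, Σhalf²=0.185250
  +E: nom +46.700 → Σnom=34.600; wc +0.150/-0.150 → slack +1.210/-0.770; half-tol=0.150, Σhalf²=0.207750
  -F: nom -24.500 → Σnom=10.100; wc +0.230/-0.230 → slack +1.440/-1.000; half-tol=0.230, Σhalf²=0.260650
  +G: nom +30.400 → Σnom=40.500; wc +0.100/-0.400 → slack +1.540/-1.400; half-tol=0.250, Σhalf²=0.323150
  +H: nom +29.400 → Σnom=69.900; wc +0.150/-0.150 → slack +1.690/-1.550; half-tol=0.150, Σhalf²=0.345650
Nominal = 69.900. Worst-case = [69.900 - 1.550, 69.900 + 1.690] = [68.350, 71.590]. RSS = √0.345650 = 0.588.

nominal=69.900 wc=[68.350,71.590] rss=0.588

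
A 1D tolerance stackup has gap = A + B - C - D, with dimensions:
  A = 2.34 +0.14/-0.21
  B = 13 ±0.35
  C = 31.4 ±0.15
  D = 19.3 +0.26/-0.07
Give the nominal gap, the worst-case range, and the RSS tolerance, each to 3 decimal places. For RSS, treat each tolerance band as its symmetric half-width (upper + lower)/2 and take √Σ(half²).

Stack each dimension's contribution:
  +A: nom +2.340 → Σnom=2.340; wc +0.140/-0.210 → slack +0.140/-0.210; half-tol=0.175, Σhalf²=0.030625
  +B: nom +13.000 → Σnom=15.340; wc +0.350/-0.350 → slack +0.490/-0.560; half-tol=0.350, Σhalf²=0.153125
  -C: nom -31.400 → Σnom=-16.060; wc +0.150/-0.150 → slack +0.640/-0.710; half-tol=0.150, Σhalf²=0.175625
  -D: nom -19.300 → Σnom=-35.360; wc +0.070/-0.260 → slack +0.710/-0.970; half-tol=0.165, Σhalf²=0.202850
Nominal = -35.360. Worst-case = [-35.360 - 0.970, -35.360 + 0.710] = [-36.330, -34.650]. RSS = √0.202850 = 0.450.

nominal=-35.360 wc=[-36.330,-34.650] rss=0.450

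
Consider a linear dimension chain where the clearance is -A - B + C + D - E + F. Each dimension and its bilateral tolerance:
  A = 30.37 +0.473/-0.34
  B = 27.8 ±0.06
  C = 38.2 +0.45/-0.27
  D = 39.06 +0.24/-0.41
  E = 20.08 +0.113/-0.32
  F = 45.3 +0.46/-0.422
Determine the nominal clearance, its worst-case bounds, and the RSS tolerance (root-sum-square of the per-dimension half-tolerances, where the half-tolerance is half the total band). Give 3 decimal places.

Stack each dimension's contribution:
  -A: nom -30.370 → Σnom=-30.370; wc +0.340/-0.473 → slack +0.340/-0.473; half-tol=0.406, Σhalf²=0.165242
  -B: nom -27.800 → Σnom=-58.170; wc +0.060/-0.060 → slack +0.400/-0.533; half-tol=0.060, Σhalf²=0.168842
  +C: nom +38.200 → Σnom=-19.970; wc +0.450/-0.270 → slack +0.850/-0.803; half-tol=0.360, Σhalf²=0.298442
  +D: nom +39.060 → Σnom=19.090; wc +0.240/-0.410 → slack +1.090/-1.213; half-tol=0.325, Σhalf²=0.404067
  -E: nom -20.080 → Σnom=-0.990; wc +0.320/-0.113 → slack +1.410/-1.326; half-tol=0.216, Σhalf²=0.450939
  +F: nom +45.300 → Σnom=44.310; wc +0.460/-0.422 → slack +1.870/-1.748; half-tol=0.441, Σhalf²=0.645420
Nominal = 44.310. Worst-case = [44.310 - 1.748, 44.310 + 1.870] = [42.562, 46.180]. RSS = √0.645420 = 0.803.

nominal=44.310 wc=[42.562,46.180] rss=0.803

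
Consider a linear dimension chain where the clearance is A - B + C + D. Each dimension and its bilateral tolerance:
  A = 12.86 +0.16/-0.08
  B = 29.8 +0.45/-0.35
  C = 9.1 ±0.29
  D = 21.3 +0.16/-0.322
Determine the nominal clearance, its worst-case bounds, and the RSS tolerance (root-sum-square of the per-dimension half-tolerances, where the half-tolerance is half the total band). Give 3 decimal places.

Stack each dimension's contribution:
  +A: nom +12.860 → Σnom=12.860; wc +0.160/-0.080 → slack +0.160/-0.080; half-tol=0.120, Σhalf²=0.014400
  -B: nom -29.800 → Σnom=-16.940; wc +0.350/-0.450 → slack +0.510/-0.530; half-tol=0.400, Σhalf²=0.174400
  +C: nom +9.100 → Σnom=-7.840; wc +0.290/-0.290 → slack +0.800/-0.820; half-tol=0.290, Σhalf²=0.258500
  +D: nom +21.300 → Σnom=13.460; wc +0.160/-0.322 → slack +0.960/-1.142; half-tol=0.241, Σhalf²=0.316581
Nominal = 13.460. Worst-case = [13.460 - 1.142, 13.460 + 0.960] = [12.318, 14.420]. RSS = √0.316581 = 0.563.

nominal=13.460 wc=[12.318,14.420] rss=0.563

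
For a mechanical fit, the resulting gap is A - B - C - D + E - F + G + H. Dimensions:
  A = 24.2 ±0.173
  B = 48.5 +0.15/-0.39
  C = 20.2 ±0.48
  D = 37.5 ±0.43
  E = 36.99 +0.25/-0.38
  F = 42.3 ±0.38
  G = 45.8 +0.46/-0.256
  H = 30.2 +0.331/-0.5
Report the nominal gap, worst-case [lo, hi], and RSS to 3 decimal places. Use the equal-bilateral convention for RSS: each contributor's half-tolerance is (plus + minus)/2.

nominal=-11.310 wc=[-14.059,-8.416] rss=1.031

Stack each dimension's contribution:
  +A: nom +24.200 → Σnom=24.200; wc +0.173/-0.173 → slack +0.173/-0.173; half-tol=0.173, Σhalf²=0.029929
  -B: nom -48.500 → Σnom=-24.300; wc +0.390/-0.150 → slack +0.563/-0.323; half-tol=0.270, Σhalf²=0.102829
  -C: nom -20.200 → Σnom=-44.500; wc +0.480/-0.480 → slack +1.043/-0.803; half-tol=0.480, Σhalf²=0.333229
  -D: nom -37.500 → Σnom=-82.000; wc +0.430/-0.430 → slack +1.473/-1.233; half-tol=0.430, Σhalf²=0.518129
  +E: nom +36.990 → Σnom=-45.010; wc +0.250/-0.380 → slack +1.723/-1.613; half-tol=0.315, Σhalf²=0.617354
  -F: nom -42.300 → Σnom=-87.310; wc +0.380/-0.380 → slack +2.103/-1.993; half-tol=0.380, Σhalf²=0.761754
  +G: nom +45.800 → Σnom=-41.510; wc +0.460/-0.256 → slack +2.563/-2.249; half-tol=0.358, Σhalf²=0.889918
  +H: nom +30.200 → Σnom=-11.310; wc +0.331/-0.500 → slack +2.894/-2.749; half-tol=0.415, Σhalf²=1.062558
Nominal = -11.310. Worst-case = [-11.310 - 2.749, -11.310 + 2.894] = [-14.059, -8.416]. RSS = √1.062558 = 1.031.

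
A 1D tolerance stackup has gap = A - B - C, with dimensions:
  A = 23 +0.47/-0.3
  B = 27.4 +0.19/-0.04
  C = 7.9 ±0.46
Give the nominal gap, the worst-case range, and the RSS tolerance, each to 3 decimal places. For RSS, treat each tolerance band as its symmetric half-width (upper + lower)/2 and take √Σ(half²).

nominal=-12.300 wc=[-13.250,-11.330] rss=0.611

Stack each dimension's contribution:
  +A: nom +23.000 → Σnom=23.000; wc +0.470/-0.300 → slack +0.470/-0.300; half-tol=0.385, Σhalf²=0.148225
  -B: nom -27.400 → Σnom=-4.400; wc +0.040/-0.190 → slack +0.510/-0.490; half-tol=0.115, Σhalf²=0.161450
  -C: nom -7.900 → Σnom=-12.300; wc +0.460/-0.460 → slack +0.970/-0.950; half-tol=0.460, Σhalf²=0.373050
Nominal = -12.300. Worst-case = [-12.300 - 0.950, -12.300 + 0.970] = [-13.250, -11.330]. RSS = √0.373050 = 0.611.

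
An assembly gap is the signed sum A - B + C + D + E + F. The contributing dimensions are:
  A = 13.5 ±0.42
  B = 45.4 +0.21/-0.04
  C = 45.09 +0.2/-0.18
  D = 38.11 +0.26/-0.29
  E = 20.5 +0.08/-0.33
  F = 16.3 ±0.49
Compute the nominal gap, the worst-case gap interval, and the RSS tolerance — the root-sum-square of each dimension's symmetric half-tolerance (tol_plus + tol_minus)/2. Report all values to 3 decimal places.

Stack each dimension's contribution:
  +A: nom +13.500 → Σnom=13.500; wc +0.420/-0.420 → slack +0.420/-0.420; half-tol=0.420, Σhalf²=0.176400
  -B: nom -45.400 → Σnom=-31.900; wc +0.040/-0.210 → slack +0.460/-0.630; half-tol=0.125, Σhalf²=0.192025
  +C: nom +45.090 → Σnom=13.190; wc +0.200/-0.180 → slack +0.660/-0.810; half-tol=0.190, Σhalf²=0.228125
  +D: nom +38.110 → Σnom=51.300; wc +0.260/-0.290 → slack +0.920/-1.100; half-tol=0.275, Σhalf²=0.303750
  +E: nom +20.500 → Σnom=71.800; wc +0.080/-0.330 → slack +1.000/-1.430; half-tol=0.205, Σhalf²=0.345775
  +F: nom +16.300 → Σnom=88.100; wc +0.490/-0.490 → slack +1.490/-1.920; half-tol=0.490, Σhalf²=0.585875
Nominal = 88.100. Worst-case = [88.100 - 1.920, 88.100 + 1.490] = [86.180, 89.590]. RSS = √0.585875 = 0.765.

nominal=88.100 wc=[86.180,89.590] rss=0.765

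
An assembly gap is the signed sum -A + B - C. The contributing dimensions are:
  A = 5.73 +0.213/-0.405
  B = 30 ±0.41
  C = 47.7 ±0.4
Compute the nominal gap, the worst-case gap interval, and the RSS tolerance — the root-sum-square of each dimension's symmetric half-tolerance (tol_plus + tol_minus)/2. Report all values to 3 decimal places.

Stack each dimension's contribution:
  -A: nom -5.730 → Σnom=-5.730; wc +0.405/-0.213 → slack +0.405/-0.213; half-tol=0.309, Σhalf²=0.095481
  +B: nom +30.000 → Σnom=24.270; wc +0.410/-0.410 → slack +0.815/-0.623; half-tol=0.410, Σhalf²=0.263581
  -C: nom -47.700 → Σnom=-23.430; wc +0.400/-0.400 → slack +1.215/-1.023; half-tol=0.400, Σhalf²=0.423581
Nominal = -23.430. Worst-case = [-23.430 - 1.023, -23.430 + 1.215] = [-24.453, -22.215]. RSS = √0.423581 = 0.651.

nominal=-23.430 wc=[-24.453,-22.215] rss=0.651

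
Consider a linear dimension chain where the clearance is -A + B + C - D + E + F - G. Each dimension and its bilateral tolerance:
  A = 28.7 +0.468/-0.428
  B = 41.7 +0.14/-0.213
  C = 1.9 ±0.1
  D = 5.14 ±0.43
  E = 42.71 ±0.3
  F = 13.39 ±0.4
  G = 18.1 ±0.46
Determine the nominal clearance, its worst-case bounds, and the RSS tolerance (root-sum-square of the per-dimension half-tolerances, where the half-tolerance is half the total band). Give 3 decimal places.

Stack each dimension's contribution:
  -A: nom -28.700 → Σnom=-28.700; wc +0.428/-0.468 → slack +0.428/-0.468; half-tol=0.448, Σhalf²=0.200704
  +B: nom +41.700 → Σnom=13.000; wc +0.140/-0.213 → slack +0.568/-0.681; half-tol=0.176, Σhalf²=0.231856
  +C: nom +1.900 → Σnom=14.900; wc +0.100/-0.100 → slack +0.668/-0.781; half-tol=0.100, Σhalf²=0.241856
  -D: nom -5.140 → Σnom=9.760; wc +0.430/-0.430 → slack +1.098/-1.211; half-tol=0.430, Σhalf²=0.426756
  +E: nom +42.710 → Σnom=52.470; wc +0.300/-0.300 → slack +1.398/-1.511; half-tol=0.300, Σhalf²=0.516756
  +F: nom +13.390 → Σnom=65.860; wc +0.400/-0.400 → slack +1.798/-1.911; half-tol=0.400, Σhalf²=0.676756
  -G: nom -18.100 → Σnom=47.760; wc +0.460/-0.460 → slack +2.258/-2.371; half-tol=0.460, Σhalf²=0.888356
Nominal = 47.760. Worst-case = [47.760 - 2.371, 47.760 + 2.258] = [45.389, 50.018]. RSS = √0.888356 = 0.943.

nominal=47.760 wc=[45.389,50.018] rss=0.943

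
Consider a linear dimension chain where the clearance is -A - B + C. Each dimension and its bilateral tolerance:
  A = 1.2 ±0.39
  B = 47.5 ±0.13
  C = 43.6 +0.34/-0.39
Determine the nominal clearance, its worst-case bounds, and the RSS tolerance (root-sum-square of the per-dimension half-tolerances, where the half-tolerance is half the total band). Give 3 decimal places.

nominal=-5.100 wc=[-6.010,-4.240] rss=0.550

Stack each dimension's contribution:
  -A: nom -1.200 → Σnom=-1.200; wc +0.390/-0.390 → slack +0.390/-0.390; half-tol=0.390, Σhalf²=0.152100
  -B: nom -47.500 → Σnom=-48.700; wc +0.130/-0.130 → slack +0.520/-0.520; half-tol=0.130, Σhalf²=0.169000
  +C: nom +43.600 → Σnom=-5.100; wc +0.340/-0.390 → slack +0.860/-0.910; half-tol=0.365, Σhalf²=0.302225
Nominal = -5.100. Worst-case = [-5.100 - 0.910, -5.100 + 0.860] = [-6.010, -4.240]. RSS = √0.302225 = 0.550.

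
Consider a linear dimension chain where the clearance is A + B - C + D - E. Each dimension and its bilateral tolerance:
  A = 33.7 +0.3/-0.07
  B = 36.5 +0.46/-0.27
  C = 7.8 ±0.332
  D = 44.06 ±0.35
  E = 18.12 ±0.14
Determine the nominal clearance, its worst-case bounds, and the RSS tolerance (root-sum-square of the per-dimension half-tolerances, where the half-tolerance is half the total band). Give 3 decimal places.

Stack each dimension's contribution:
  +A: nom +33.700 → Σnom=33.700; wc +0.300/-0.070 → slack +0.300/-0.070; half-tol=0.185, Σhalf²=0.034225
  +B: nom +36.500 → Σnom=70.200; wc +0.460/-0.270 → slack +0.760/-0.340; half-tol=0.365, Σhalf²=0.167450
  -C: nom -7.800 → Σnom=62.400; wc +0.332/-0.332 → slack +1.092/-0.672; half-tol=0.332, Σhalf²=0.277674
  +D: nom +44.060 → Σnom=106.460; wc +0.350/-0.350 → slack +1.442/-1.022; half-tol=0.350, Σhalf²=0.400174
  -E: nom -18.120 → Σnom=88.340; wc +0.140/-0.140 → slack +1.582/-1.162; half-tol=0.140, Σhalf²=0.419774
Nominal = 88.340. Worst-case = [88.340 - 1.162, 88.340 + 1.582] = [87.178, 89.922]. RSS = √0.419774 = 0.648.

nominal=88.340 wc=[87.178,89.922] rss=0.648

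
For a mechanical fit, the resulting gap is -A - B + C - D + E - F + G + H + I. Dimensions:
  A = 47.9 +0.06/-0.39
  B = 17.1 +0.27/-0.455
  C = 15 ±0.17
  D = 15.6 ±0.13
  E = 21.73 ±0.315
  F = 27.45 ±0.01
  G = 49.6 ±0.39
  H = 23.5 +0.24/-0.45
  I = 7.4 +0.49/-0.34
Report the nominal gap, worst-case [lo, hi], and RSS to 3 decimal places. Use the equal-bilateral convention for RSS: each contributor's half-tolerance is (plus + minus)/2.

nominal=9.180 wc=[7.045,11.770] rss=0.878

Stack each dimension's contribution:
  -A: nom -47.900 → Σnom=-47.900; wc +0.390/-0.060 → slack +0.390/-0.060; half-tol=0.225, Σhalf²=0.050625
  -B: nom -17.100 → Σnom=-65.000; wc +0.455/-0.270 → slack +0.845/-0.330; half-tol=0.363, Σhalf²=0.182031
  +C: nom +15.000 → Σnom=-50.000; wc +0.170/-0.170 → slack +1.015/-0.500; half-tol=0.170, Σhalf²=0.210931
  -D: nom -15.600 → Σnom=-65.600; wc +0.130/-0.130 → slack +1.145/-0.630; half-tol=0.130, Σhalf²=0.227831
  +E: nom +21.730 → Σnom=-43.870; wc +0.315/-0.315 → slack +1.460/-0.945; half-tol=0.315, Σhalf²=0.327056
  -F: nom -27.450 → Σnom=-71.320; wc +0.010/-0.010 → slack +1.470/-0.955; half-tol=0.010, Σhalf²=0.327156
  +G: nom +49.600 → Σnom=-21.720; wc +0.390/-0.390 → slack +1.860/-1.345; half-tol=0.390, Σhalf²=0.479256
  +H: nom +23.500 → Σnom=1.780; wc +0.240/-0.450 → slack +2.100/-1.795; half-tol=0.345, Σhalf²=0.598281
  +I: nom +7.400 → Σnom=9.180; wc +0.490/-0.340 → slack +2.590/-2.135; half-tol=0.415, Σhalf²=0.770506
Nominal = 9.180. Worst-case = [9.180 - 2.135, 9.180 + 2.590] = [7.045, 11.770]. RSS = √0.770506 = 0.878.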